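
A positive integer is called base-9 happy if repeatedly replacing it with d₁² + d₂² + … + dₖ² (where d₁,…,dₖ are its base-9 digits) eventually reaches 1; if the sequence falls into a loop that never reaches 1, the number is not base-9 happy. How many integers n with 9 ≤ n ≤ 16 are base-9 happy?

1

9: 9 → 1  (reaches 1)
10: 10 → 2 → 4 → 16 → 50 → 50  (repeats 50)
11: 11 → 5 → 25 → 53 → 89 → 65 → 53  (repeats 53)
12: 12 → 10 → 2 → 4 → 16 → 50 → 50  (repeats 50)
13: 13 → 17 → 65 → 53 → 89 → 65  (repeats 65)
14: 14 → 26 → 68 → 74 → 68  (repeats 68)
15: 15 → 37 → 17 → 65 → 53 → 89 → 65  (repeats 65)
16: 16 → 50 → 50  (repeats 50)
base-9 happy: 9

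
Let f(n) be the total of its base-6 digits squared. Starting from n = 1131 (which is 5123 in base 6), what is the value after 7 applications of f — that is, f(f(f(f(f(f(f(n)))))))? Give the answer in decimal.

1131 = (5,1,2,3)_6 → 5² + 1² + 2² + 3² = 25 + 1 + 4 + 9 = 39
39 = (1,0,3)_6 → 1² + 0² + 3² = 1 + 0 + 9 = 10
10 = (1,4)_6 → 1² + 4² = 1 + 16 = 17
17 = (2,5)_6 → 2² + 5² = 4 + 25 = 29
29 = (4,5)_6 → 4² + 5² = 16 + 25 = 41
41 = (1,0,5)_6 → 1² + 0² + 5² = 1 + 0 + 25 = 26
26 = (4,2)_6 → 4² + 2² = 16 + 4 = 20

20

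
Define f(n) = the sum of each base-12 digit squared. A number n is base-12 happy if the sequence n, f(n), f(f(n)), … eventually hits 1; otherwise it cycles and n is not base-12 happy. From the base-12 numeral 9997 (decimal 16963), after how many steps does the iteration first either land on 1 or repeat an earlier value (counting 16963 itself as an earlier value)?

16963 = (9,9,9,7)_12 → 9² + 9² + 9² + 7² = 81 + 81 + 81 + 49 = 292
292 = (2,0,4)_12 → 2² + 0² + 4² = 4 + 0 + 16 = 20
20 = (1,8)_12 → 1² + 8² = 1 + 64 = 65
65 = (5,5)_12 → 5² + 5² = 25 + 25 = 50
50 = (4,2)_12 → 4² + 2² = 16 + 4 = 20  — 20 repeats.
That took 5 steps.

5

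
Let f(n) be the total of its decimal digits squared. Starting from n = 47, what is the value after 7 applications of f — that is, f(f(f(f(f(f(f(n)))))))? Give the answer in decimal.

47 → 4² + 7² = 16 + 49 = 65
65 → 6² + 5² = 36 + 25 = 61
61 → 6² + 1² = 36 + 1 = 37
37 → 3² + 7² = 9 + 49 = 58
58 → 5² + 8² = 25 + 64 = 89
89 → 8² + 9² = 64 + 81 = 145
145 → 1² + 4² + 5² = 1 + 16 + 25 = 42

42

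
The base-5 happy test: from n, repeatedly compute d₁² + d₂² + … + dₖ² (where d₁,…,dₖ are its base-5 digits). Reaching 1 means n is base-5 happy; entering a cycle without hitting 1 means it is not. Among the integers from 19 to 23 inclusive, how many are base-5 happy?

2

19: 19 → 25 → 1  — base-5 happy
20: 20 → 16 → 10 → 4 → 16  — not base-5 happy
21: 21 → 17 → 13 → 13  — not base-5 happy
22: 22 → 20 → 16 → 10 → 4 → 16  — not base-5 happy
23: 23 → 25 → 1  — base-5 happy
base-5 happy: 19, 23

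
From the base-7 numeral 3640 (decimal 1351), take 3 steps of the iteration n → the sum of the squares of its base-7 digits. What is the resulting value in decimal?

45

1351 = (3,6,4,0)_7 → 61
61 = (1,1,5)_7 → 27
27 = (3,6)_7 → 45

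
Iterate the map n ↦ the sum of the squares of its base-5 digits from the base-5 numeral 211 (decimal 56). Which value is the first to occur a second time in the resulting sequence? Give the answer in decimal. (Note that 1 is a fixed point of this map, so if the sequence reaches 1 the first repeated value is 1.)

56 = (2,1,1)_5 → 2² + 1² + 1² = 4 + 1 + 1 = 6
6 = (1,1)_5 → 1² + 1² = 1 + 1 = 2
2 = (2)_5 → 2² = 4
4 = (4)_5 → 4² = 16
16 = (3,1)_5 → 3² + 1² = 9 + 1 = 10
10 = (2,0)_5 → 2² + 0² = 4 + 0 = 4  — 4 already appeared earlier.

4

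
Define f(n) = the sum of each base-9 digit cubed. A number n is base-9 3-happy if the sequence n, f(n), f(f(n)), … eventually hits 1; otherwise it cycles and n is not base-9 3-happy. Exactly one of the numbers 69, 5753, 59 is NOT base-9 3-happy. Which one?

69: 69 → 559 → 729 → 1  — reaches 1 (base-9 3-happy)
5753: 5753 → 863 → 639 → 855 → 127 → 127  — repeats 127 (not base-9 3-happy)
59: 59 → 341 → 577 → 345 → 99 → 9 → 1  — reaches 1 (base-9 3-happy)

5753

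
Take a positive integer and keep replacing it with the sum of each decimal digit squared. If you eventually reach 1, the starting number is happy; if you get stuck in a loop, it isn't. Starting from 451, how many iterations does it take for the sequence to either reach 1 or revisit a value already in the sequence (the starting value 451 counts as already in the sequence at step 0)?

9

451 → 4² + 5² + 1² = 42
42 → 4² + 2² = 20
20 → 2² + 0² = 4
4 → 4² = 16
16 → 1² + 6² = 37
37 → 3² + 7² = 58
58 → 5² + 8² = 89
89 → 8² + 9² = 145
145 → 1² + 4² + 5² = 42  — 42 repeats.
That took 9 steps.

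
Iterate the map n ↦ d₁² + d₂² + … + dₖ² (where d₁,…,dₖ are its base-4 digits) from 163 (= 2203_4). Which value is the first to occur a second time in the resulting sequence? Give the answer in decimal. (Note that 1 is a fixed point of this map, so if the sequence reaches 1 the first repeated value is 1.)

163 = (2,2,0,3)_4 → 2² + 2² + 0² + 3² = 4 + 4 + 0 + 9 = 17
17 = (1,0,1)_4 → 1² + 0² + 1² = 1 + 0 + 1 = 2
2 = (2)_4 → 2² = 4
4 = (1,0)_4 → 1² + 0² = 1 + 0 = 1  — reached the fixed point 1.
1 → 1, so 1 is the first repeated value.

1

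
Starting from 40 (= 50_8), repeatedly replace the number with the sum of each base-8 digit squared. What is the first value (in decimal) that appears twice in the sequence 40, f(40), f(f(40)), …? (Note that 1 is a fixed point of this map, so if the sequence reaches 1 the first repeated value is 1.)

40 = (5,0)_8 → 25
25 = (3,1)_8 → 10
10 = (1,2)_8 → 5
5 = (5)_8 → 25  — 25 already appeared earlier.

25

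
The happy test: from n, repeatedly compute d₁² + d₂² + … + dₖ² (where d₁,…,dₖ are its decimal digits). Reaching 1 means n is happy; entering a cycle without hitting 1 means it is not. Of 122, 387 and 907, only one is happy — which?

122: 122 → 9 → 81 → 65 → 61 → 37 → 58 → 89 → 145 → 42 → 20 → 4 → 16 → 37  — repeats 37 (not happy)
387: 387 → 122 → 9 → 81 → 65 → 61 → 37 → 58 → 89 → 145 → 42 → 20 → 4 → 16 → 37  — repeats 37 (not happy)
907: 907 → 130 → 10 → 1  — reaches 1 (happy)

907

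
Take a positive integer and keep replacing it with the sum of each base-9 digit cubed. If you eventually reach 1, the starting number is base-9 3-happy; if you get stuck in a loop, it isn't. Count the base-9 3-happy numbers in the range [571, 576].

571: 571 → 407 → 133 → 469 → 469  — not base-9 3-happy
572: 572 → 468 → 468  — not base-9 3-happy
573: 573 → 559 → 729 → 1  — base-9 3-happy
574: 574 → 686 → 584 → 856 → 128 → 134 → 638 → 1198 → 470 → 476 → 980 → 540 → 432 → 152 → 856  — not base-9 3-happy
575: 575 → 855 → 127 → 127  — not base-9 3-happy
576: 576 → 344 → 80 → 1024 → 496 → 218 → 232 → 694 → 638 → 1198 → 470 → 476 → 980 → 540 → 432 → 152 → 856 → 128 → 134 → 638  — not base-9 3-happy
base-9 3-happy: 573

1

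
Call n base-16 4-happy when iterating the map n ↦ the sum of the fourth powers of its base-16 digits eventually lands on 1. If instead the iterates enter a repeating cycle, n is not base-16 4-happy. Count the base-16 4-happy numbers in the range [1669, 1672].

1669: 1669 → 6017 → 6499 → 7939 → 50707 → 22114 → 3233 → 30737 → 6499  — not base-16 4-happy
1670: 1670 → 6688 → 10017 → 2434 → 10673 → 21219 → 39138 → 49089 → 86003 → 101588 → 53650 → 35139 → 10994 → 60657 → 109778 → 59314 → 55474 → 47314 → 47314  — not base-16 4-happy
1671: 1671 → 7793 → 40819 → 59668 → 45234 → 29298 → 4834 → 38449 → 7939 → 50707 → 22114 → 3233 → 30737 → 6499 → 7939  — not base-16 4-happy
1672: 1672 → 9488 → 642 → 4128 → 17 → 2 → 16 → 1  — base-16 4-happy
base-16 4-happy: 1672

1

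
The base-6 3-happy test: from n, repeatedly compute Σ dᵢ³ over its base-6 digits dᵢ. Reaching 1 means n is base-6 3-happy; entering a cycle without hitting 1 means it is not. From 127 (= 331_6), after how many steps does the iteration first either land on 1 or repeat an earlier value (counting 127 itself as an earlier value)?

127 = (3,3,1)_6 → 3³ + 3³ + 1³ = 55
55 = (1,3,1)_6 → 1³ + 3³ + 1³ = 29
29 = (4,5)_6 → 4³ + 5³ = 189
189 = (5,1,3)_6 → 5³ + 1³ + 3³ = 153
153 = (4,1,3)_6 → 4³ + 1³ + 3³ = 92
92 = (2,3,2)_6 → 2³ + 3³ + 2³ = 43
43 = (1,1,1)_6 → 1³ + 1³ + 1³ = 3
3 = (3)_6 → 3³ = 27
27 = (4,3)_6 → 4³ + 3³ = 91
91 = (2,3,1)_6 → 2³ + 3³ + 1³ = 36
36 = (1,0,0)_6 → 1³ + 0³ + 0³ = 1  — reached 1.
That took 11 steps.

11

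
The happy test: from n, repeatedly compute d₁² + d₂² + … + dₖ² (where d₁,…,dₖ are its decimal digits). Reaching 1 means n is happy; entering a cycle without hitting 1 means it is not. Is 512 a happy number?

512 → 5² + 1² + 2² = 25 + 1 + 4 = 30
30 → 3² + 0² = 9 + 0 = 9
9 → 9² = 81
81 → 8² + 1² = 64 + 1 = 65
65 → 6² + 5² = 36 + 25 = 61
61 → 6² + 1² = 36 + 1 = 37
37 → 3² + 7² = 9 + 49 = 58
58 → 5² + 8² = 25 + 64 = 89
89 → 8² + 9² = 64 + 81 = 145
145 → 1² + 4² + 5² = 1 + 16 + 25 = 42
42 → 4² + 2² = 16 + 4 = 20
20 → 2² + 0² = 4 + 0 = 4
4 → 4² = 16
16 → 1² + 6² = 1 + 36 = 37  — 37 already seen; the sequence cycles without reaching 1.

not happy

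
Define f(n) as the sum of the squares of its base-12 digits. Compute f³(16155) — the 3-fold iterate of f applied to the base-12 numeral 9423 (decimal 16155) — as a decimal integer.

16155 = (9,4,2,3)_12 → 9² + 4² + 2² + 3² = 81 + 16 + 4 + 9 = 110
110 = (9,2)_12 → 9² + 2² = 81 + 4 = 85
85 = (7,1)_12 → 7² + 1² = 49 + 1 = 50

50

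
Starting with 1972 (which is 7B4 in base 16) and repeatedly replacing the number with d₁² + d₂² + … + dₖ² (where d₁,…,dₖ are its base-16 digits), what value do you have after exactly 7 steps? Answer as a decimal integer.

1972 = (7,11,4)_16 → 7² + 11² + 4² = 186
186 = (11,10)_16 → 11² + 10² = 221
221 = (13,13)_16 → 13² + 13² = 338
338 = (1,5,2)_16 → 1² + 5² + 2² = 30
30 = (1,14)_16 → 1² + 14² = 197
197 = (12,5)_16 → 12² + 5² = 169
169 = (10,9)_16 → 10² + 9² = 181

181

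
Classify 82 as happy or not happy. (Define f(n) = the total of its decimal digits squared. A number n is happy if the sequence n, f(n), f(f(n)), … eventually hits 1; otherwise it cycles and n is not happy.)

happy

82 → 8² + 2² = 64 + 4 = 68
68 → 6² + 8² = 36 + 64 = 100
100 → 1² + 0² + 0² = 1 + 0 + 0 = 1  — reached 1.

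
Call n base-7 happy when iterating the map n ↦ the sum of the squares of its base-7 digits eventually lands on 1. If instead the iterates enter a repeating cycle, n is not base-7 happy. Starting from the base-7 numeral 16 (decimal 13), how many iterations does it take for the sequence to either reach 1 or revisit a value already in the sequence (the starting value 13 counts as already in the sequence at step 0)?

4

13 = (1,6)_7 → 1² + 6² = 37
37 = (5,2)_7 → 5² + 2² = 29
29 = (4,1)_7 → 4² + 1² = 17
17 = (2,3)_7 → 2² + 3² = 13  — 13 repeats.
That took 4 steps.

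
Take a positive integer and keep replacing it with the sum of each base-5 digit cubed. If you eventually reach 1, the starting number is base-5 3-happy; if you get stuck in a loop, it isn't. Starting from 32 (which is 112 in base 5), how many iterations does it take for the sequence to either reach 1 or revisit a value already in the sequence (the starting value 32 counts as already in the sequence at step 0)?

32 = (1,1,2)_5 → 1³ + 1³ + 2³ = 1 + 1 + 8 = 10
10 = (2,0)_5 → 2³ + 0³ = 8 + 0 = 8
8 = (1,3)_5 → 1³ + 3³ = 1 + 27 = 28
28 = (1,0,3)_5 → 1³ + 0³ + 3³ = 1 + 0 + 27 = 28  — 28 repeats.
That took 4 steps.

4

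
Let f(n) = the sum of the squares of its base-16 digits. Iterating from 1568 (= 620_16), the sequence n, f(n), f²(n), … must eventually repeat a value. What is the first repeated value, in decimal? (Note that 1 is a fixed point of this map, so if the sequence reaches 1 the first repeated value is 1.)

1

1568 = (6,2,0)_16 → 6² + 2² + 0² = 40
40 = (2,8)_16 → 2² + 8² = 68
68 = (4,4)_16 → 4² + 4² = 32
32 = (2,0)_16 → 2² + 0² = 4
4 = (4)_16 → 4² = 16
16 = (1,0)_16 → 1² + 0² = 1  — reached the fixed point 1.
1 → 1, so 1 is the first repeated value.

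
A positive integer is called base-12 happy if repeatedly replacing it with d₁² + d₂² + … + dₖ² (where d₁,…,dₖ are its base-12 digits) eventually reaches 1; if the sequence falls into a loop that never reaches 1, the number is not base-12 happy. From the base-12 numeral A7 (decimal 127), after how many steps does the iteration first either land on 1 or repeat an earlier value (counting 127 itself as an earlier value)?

12

127 = (10,7)_12 → 10² + 7² = 149
149 = (1,0,5)_12 → 1² + 0² + 5² = 26
26 = (2,2)_12 → 2² + 2² = 8
8 = (8)_12 → 8² = 64
64 = (5,4)_12 → 5² + 4² = 41
41 = (3,5)_12 → 3² + 5² = 34
34 = (2,10)_12 → 2² + 10² = 104
104 = (8,8)_12 → 8² + 8² = 128
128 = (10,8)_12 → 10² + 8² = 164
164 = (1,1,8)_12 → 1² + 1² + 8² = 66
66 = (5,6)_12 → 5² + 6² = 61
61 = (5,1)_12 → 5² + 1² = 26  — 26 repeats.
That took 12 steps.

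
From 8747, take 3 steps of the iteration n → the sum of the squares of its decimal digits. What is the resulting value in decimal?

8747 → 8² + 7² + 4² + 7² = 64 + 49 + 16 + 49 = 178
178 → 1² + 7² + 8² = 1 + 49 + 64 = 114
114 → 1² + 1² + 4² = 1 + 1 + 16 = 18

18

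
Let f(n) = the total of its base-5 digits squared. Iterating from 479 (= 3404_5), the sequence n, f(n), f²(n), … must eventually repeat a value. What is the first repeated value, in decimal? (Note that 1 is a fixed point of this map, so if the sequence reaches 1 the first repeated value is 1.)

1

479 = (3,4,0,4)_5 → 41
41 = (1,3,1)_5 → 11
11 = (2,1)_5 → 5
5 = (1,0)_5 → 1  — reached the fixed point 1.
1 → 1, so 1 is the first repeated value.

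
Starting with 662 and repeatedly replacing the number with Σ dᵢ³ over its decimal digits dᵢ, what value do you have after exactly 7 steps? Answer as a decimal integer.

662 → 6³ + 6³ + 2³ = 440
440 → 4³ + 4³ + 0³ = 128
128 → 1³ + 2³ + 8³ = 521
521 → 5³ + 2³ + 1³ = 134
134 → 1³ + 3³ + 4³ = 92
92 → 9³ + 2³ = 737
737 → 7³ + 3³ + 7³ = 713

713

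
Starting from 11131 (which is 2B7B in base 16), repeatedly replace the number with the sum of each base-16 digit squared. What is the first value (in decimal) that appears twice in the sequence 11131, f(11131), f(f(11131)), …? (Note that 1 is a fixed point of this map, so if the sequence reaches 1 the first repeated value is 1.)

11131 = (2,11,7,11)_16 → 2² + 11² + 7² + 11² = 4 + 121 + 49 + 121 = 295
295 = (1,2,7)_16 → 1² + 2² + 7² = 1 + 4 + 49 = 54
54 = (3,6)_16 → 3² + 6² = 9 + 36 = 45
45 = (2,13)_16 → 2² + 13² = 4 + 169 = 173
173 = (10,13)_16 → 10² + 13² = 100 + 169 = 269
269 = (1,0,13)_16 → 1² + 0² + 13² = 1 + 0 + 169 = 170
170 = (10,10)_16 → 10² + 10² = 100 + 100 = 200
200 = (12,8)_16 → 12² + 8² = 144 + 64 = 208
208 = (13,0)_16 → 13² + 0² = 169 + 0 = 169
169 = (10,9)_16 → 10² + 9² = 100 + 81 = 181
181 = (11,5)_16 → 11² + 5² = 121 + 25 = 146
146 = (9,2)_16 → 9² + 2² = 81 + 4 = 85
85 = (5,5)_16 → 5² + 5² = 25 + 25 = 50
50 = (3,2)_16 → 3² + 2² = 9 + 4 = 13
13 = (13)_16 → 13² = 169  — 169 already appeared earlier.

169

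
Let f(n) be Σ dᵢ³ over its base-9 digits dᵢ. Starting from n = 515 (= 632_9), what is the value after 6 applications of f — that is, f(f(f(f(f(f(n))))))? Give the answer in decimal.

35

515 = (6,3,2)_9 → 251
251 = (3,0,8)_9 → 539
539 = (6,5,8)_9 → 853
853 = (1,1,4,7)_9 → 409
409 = (5,0,4)_9 → 189
189 = (2,3,0)_9 → 35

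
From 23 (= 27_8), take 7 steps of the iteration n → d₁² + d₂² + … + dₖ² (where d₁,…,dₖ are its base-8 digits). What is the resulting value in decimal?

23 = (2,7)_8 → 53
53 = (6,5)_8 → 61
61 = (7,5)_8 → 74
74 = (1,1,2)_8 → 6
6 = (6)_8 → 36
36 = (4,4)_8 → 32
32 = (4,0)_8 → 16

16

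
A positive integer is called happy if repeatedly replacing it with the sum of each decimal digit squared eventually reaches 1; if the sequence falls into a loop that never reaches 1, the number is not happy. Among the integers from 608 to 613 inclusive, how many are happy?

608: 608 → 100 → 1  (reaches 1)
609: 609 → 117 → 51 → 26 → 40 → 16 → 37 → 58 → 89 → 145 → 42 → 20 → 4 → 16  (repeats 16)
610: 610 → 37 → 58 → 89 → 145 → 42 → 20 → 4 → 16 → 37  (repeats 37)
611: 611 → 38 → 73 → 58 → 89 → 145 → 42 → 20 → 4 → 16 → 37 → 58  (repeats 58)
612: 612 → 41 → 17 → 50 → 25 → 29 → 85 → 89 → 145 → 42 → 20 → 4 → 16 → 37 → 58 → 89  (repeats 89)
613: 613 → 46 → 52 → 29 → 85 → 89 → 145 → 42 → 20 → 4 → 16 → 37 → 58 → 89  (repeats 89)
happy: 608

1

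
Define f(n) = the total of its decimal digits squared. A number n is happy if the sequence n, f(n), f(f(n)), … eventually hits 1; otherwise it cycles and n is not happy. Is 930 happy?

not happy

930 → 9² + 3² + 0² = 90
90 → 9² + 0² = 81
81 → 8² + 1² = 65
65 → 6² + 5² = 61
61 → 6² + 1² = 37
37 → 3² + 7² = 58
58 → 5² + 8² = 89
89 → 8² + 9² = 145
145 → 1² + 4² + 5² = 42
42 → 4² + 2² = 20
20 → 2² + 0² = 4
4 → 4² = 16
16 → 1² + 6² = 37  — 37 already seen; the sequence cycles without reaching 1.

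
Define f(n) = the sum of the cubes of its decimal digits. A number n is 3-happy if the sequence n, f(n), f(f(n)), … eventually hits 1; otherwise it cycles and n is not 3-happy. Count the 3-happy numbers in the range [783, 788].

783: 783 → 882 → 1032 → 36 → 243 → 99 → 1458 → 702 → 351 → 153 → 153  — not 3-happy
784: 784 → 919 → 1459 → 919  — not 3-happy
785: 785 → 980 → 1241 → 74 → 407 → 407  — not 3-happy
786: 786 → 1071 → 345 → 216 → 225 → 141 → 66 → 432 → 99 → 1458 → 702 → 351 → 153 → 153  — not 3-happy
787: 787 → 1198 → 1243 → 100 → 1  — 3-happy
788: 788 → 1367 → 587 → 980 → 1241 → 74 → 407 → 407  — not 3-happy
3-happy: 787

1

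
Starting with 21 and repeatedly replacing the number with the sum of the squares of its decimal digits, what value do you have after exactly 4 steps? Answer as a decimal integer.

85

21 → 2² + 1² = 4 + 1 = 5
5 → 5² = 25
25 → 2² + 5² = 4 + 25 = 29
29 → 2² + 9² = 4 + 81 = 85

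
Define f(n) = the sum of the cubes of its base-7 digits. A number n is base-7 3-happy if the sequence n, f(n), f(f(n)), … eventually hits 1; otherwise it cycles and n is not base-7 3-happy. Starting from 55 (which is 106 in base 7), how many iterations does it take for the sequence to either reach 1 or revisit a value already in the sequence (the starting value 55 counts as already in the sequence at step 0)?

3

55 = (1,0,6)_7 → 1³ + 0³ + 6³ = 217
217 = (4,3,0)_7 → 4³ + 3³ + 0³ = 91
91 = (1,6,0)_7 → 1³ + 6³ + 0³ = 217  — 217 repeats.
That took 3 steps.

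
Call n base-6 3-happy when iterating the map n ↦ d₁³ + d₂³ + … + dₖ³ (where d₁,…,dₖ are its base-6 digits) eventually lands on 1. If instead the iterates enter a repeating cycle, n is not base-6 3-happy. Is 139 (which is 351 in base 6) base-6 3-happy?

base-6 3-happy

139 = (3,5,1)_6 → 3³ + 5³ + 1³ = 153
153 = (4,1,3)_6 → 4³ + 1³ + 3³ = 92
92 = (2,3,2)_6 → 2³ + 3³ + 2³ = 43
43 = (1,1,1)_6 → 1³ + 1³ + 1³ = 3
3 = (3)_6 → 3³ = 27
27 = (4,3)_6 → 4³ + 3³ = 91
91 = (2,3,1)_6 → 2³ + 3³ + 1³ = 36
36 = (1,0,0)_6 → 1³ + 0³ + 0³ = 1  — reached 1.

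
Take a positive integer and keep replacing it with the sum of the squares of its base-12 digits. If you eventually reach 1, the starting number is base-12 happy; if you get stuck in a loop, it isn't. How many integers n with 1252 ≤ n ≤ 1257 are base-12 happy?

1252: 1252 → 144 → 1  — base-12 happy
1253: 1253 → 153 → 82 → 136 → 137 → 146 → 5 → 25 → 5  — not base-12 happy
1254: 1254 → 164 → 66 → 61 → 26 → 8 → 64 → 41 → 34 → 104 → 128 → 164  — not base-12 happy
1255: 1255 → 177 → 86 → 53 → 41 → 34 → 104 → 128 → 164 → 66 → 61 → 26 → 8 → 64 → 41  — not base-12 happy
1256: 1256 → 192 → 17 → 26 → 8 → 64 → 41 → 34 → 104 → 128 → 164 → 66 → 61 → 26  — not base-12 happy
1257: 1257 → 209 → 51 → 25 → 5 → 25  — not base-12 happy
base-12 happy: 1252

1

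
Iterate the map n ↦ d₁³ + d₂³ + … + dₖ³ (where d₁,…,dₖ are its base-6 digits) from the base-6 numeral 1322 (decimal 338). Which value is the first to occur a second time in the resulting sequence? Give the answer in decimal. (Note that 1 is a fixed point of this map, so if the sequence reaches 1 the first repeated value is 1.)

338 = (1,3,2,2)_6 → 44
44 = (1,1,2)_6 → 10
10 = (1,4)_6 → 65
65 = (1,4,5)_6 → 190
190 = (5,1,4)_6 → 190  — 190 already appeared earlier.

190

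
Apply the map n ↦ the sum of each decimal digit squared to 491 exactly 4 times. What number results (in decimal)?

491 → 4² + 9² + 1² = 16 + 81 + 1 = 98
98 → 9² + 8² = 81 + 64 = 145
145 → 1² + 4² + 5² = 1 + 16 + 25 = 42
42 → 4² + 2² = 16 + 4 = 20

20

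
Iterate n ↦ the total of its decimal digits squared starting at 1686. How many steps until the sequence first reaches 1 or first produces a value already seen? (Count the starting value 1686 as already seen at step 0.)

12

1686 → 137
137 → 59
59 → 106
106 → 37
37 → 58
58 → 89
89 → 145
145 → 42
42 → 20
20 → 4
4 → 16
16 → 37  — 37 repeats.
That took 12 steps.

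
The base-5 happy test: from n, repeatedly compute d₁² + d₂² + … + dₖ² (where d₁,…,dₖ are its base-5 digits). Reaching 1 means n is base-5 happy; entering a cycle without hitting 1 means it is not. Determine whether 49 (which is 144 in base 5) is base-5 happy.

49 = (1,4,4)_5 → 1² + 4² + 4² = 33
33 = (1,1,3)_5 → 1² + 1² + 3² = 11
11 = (2,1)_5 → 2² + 1² = 5
5 = (1,0)_5 → 1² + 0² = 1  — reached 1.

base-5 happy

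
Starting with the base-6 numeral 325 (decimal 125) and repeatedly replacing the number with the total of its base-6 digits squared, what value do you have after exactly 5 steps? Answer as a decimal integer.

125 = (3,2,5)_6 → 3² + 2² + 5² = 38
38 = (1,0,2)_6 → 1² + 0² + 2² = 5
5 = (5)_6 → 5² = 25
25 = (4,1)_6 → 4² + 1² = 17
17 = (2,5)_6 → 2² + 5² = 29

29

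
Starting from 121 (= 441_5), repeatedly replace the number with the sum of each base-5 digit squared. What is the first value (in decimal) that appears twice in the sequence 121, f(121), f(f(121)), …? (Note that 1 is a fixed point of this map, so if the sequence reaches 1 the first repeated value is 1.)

121 = (4,4,1)_5 → 4² + 4² + 1² = 16 + 16 + 1 = 33
33 = (1,1,3)_5 → 1² + 1² + 3² = 1 + 1 + 9 = 11
11 = (2,1)_5 → 2² + 1² = 4 + 1 = 5
5 = (1,0)_5 → 1² + 0² = 1 + 0 = 1  — reached the fixed point 1.
1 → 1, so 1 is the first repeated value.

1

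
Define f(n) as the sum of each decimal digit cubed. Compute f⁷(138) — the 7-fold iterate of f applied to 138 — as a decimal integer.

138 → 1³ + 3³ + 8³ = 1 + 27 + 512 = 540
540 → 5³ + 4³ + 0³ = 125 + 64 + 0 = 189
189 → 1³ + 8³ + 9³ = 1 + 512 + 729 = 1242
1242 → 1³ + 2³ + 4³ + 2³ = 1 + 8 + 64 + 8 = 81
81 → 8³ + 1³ = 512 + 1 = 513
513 → 5³ + 1³ + 3³ = 125 + 1 + 27 = 153
153 → 1³ + 5³ + 3³ = 1 + 125 + 27 = 153

153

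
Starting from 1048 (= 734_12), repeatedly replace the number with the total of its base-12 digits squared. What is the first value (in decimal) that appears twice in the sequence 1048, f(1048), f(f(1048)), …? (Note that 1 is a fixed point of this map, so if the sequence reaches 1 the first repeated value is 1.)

1048 = (7,3,4)_12 → 74
74 = (6,2)_12 → 40
40 = (3,4)_12 → 25
25 = (2,1)_12 → 5
5 = (5)_12 → 25  — 25 already appeared earlier.

25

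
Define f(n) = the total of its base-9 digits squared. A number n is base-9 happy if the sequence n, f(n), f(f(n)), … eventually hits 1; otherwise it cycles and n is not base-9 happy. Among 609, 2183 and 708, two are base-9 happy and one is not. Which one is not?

708

609: 609 → 101 → 9 → 1  — reaches 1 (base-9 happy)
2183: 2183 → 157 → 81 → 1  — reaches 1 (base-9 happy)
708: 708 → 136 → 38 → 20 → 8 → 64 → 50 → 50  — repeats 50 (not base-9 happy)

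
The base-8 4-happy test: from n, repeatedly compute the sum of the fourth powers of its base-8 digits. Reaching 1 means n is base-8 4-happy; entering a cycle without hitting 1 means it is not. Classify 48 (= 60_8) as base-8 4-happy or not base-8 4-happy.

base-8 4-happy

48 = (6,0)_8 → 6⁴ + 0⁴ = 1296 + 0 = 1296
1296 = (2,4,2,0)_8 → 2⁴ + 4⁴ + 2⁴ + 0⁴ = 16 + 256 + 16 + 0 = 288
288 = (4,4,0)_8 → 4⁴ + 4⁴ + 0⁴ = 256 + 256 + 0 = 512
512 = (1,0,0,0)_8 → 1⁴ + 0⁴ + 0⁴ + 0⁴ = 1 + 0 + 0 + 0 = 1  — reached 1.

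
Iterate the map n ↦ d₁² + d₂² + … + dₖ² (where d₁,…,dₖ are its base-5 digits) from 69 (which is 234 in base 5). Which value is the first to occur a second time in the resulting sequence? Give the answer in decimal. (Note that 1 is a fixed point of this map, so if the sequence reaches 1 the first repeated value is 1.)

13

69 = (2,3,4)_5 → 2² + 3² + 4² = 29
29 = (1,0,4)_5 → 1² + 0² + 4² = 17
17 = (3,2)_5 → 3² + 2² = 13
13 = (2,3)_5 → 2² + 3² = 13  — 13 already appeared earlier.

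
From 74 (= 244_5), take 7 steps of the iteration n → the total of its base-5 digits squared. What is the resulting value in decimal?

74 = (2,4,4)_5 → 36
36 = (1,2,1)_5 → 6
6 = (1,1)_5 → 2
2 = (2)_5 → 4
4 = (4)_5 → 16
16 = (3,1)_5 → 10
10 = (2,0)_5 → 4

4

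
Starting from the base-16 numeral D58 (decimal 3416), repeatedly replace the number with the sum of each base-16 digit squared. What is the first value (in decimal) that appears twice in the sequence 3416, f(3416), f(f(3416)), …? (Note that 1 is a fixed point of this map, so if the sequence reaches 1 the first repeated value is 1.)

169

3416 = (13,5,8)_16 → 13² + 5² + 8² = 169 + 25 + 64 = 258
258 = (1,0,2)_16 → 1² + 0² + 2² = 1 + 0 + 4 = 5
5 = (5)_16 → 5² = 25
25 = (1,9)_16 → 1² + 9² = 1 + 81 = 82
82 = (5,2)_16 → 5² + 2² = 25 + 4 = 29
29 = (1,13)_16 → 1² + 13² = 1 + 169 = 170
170 = (10,10)_16 → 10² + 10² = 100 + 100 = 200
200 = (12,8)_16 → 12² + 8² = 144 + 64 = 208
208 = (13,0)_16 → 13² + 0² = 169 + 0 = 169
169 = (10,9)_16 → 10² + 9² = 100 + 81 = 181
181 = (11,5)_16 → 11² + 5² = 121 + 25 = 146
146 = (9,2)_16 → 9² + 2² = 81 + 4 = 85
85 = (5,5)_16 → 5² + 5² = 25 + 25 = 50
50 = (3,2)_16 → 3² + 2² = 9 + 4 = 13
13 = (13)_16 → 13² = 169  — 169 already appeared earlier.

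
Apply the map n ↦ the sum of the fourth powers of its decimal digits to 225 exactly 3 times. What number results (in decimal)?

369

225 → 2⁴ + 2⁴ + 5⁴ = 16 + 16 + 625 = 657
657 → 6⁴ + 5⁴ + 7⁴ = 1296 + 625 + 2401 = 4322
4322 → 4⁴ + 3⁴ + 2⁴ + 2⁴ = 256 + 81 + 16 + 16 = 369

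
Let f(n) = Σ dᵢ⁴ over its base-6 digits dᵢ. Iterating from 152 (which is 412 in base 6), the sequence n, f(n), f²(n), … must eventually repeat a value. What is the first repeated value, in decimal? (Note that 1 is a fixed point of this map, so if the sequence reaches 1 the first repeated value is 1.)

273

152 = (4,1,2)_6 → 4⁴ + 1⁴ + 2⁴ = 256 + 1 + 16 = 273
273 = (1,1,3,3)_6 → 1⁴ + 1⁴ + 3⁴ + 3⁴ = 1 + 1 + 81 + 81 = 164
164 = (4,3,2)_6 → 4⁴ + 3⁴ + 2⁴ = 256 + 81 + 16 = 353
353 = (1,3,4,5)_6 → 1⁴ + 3⁴ + 4⁴ + 5⁴ = 1 + 81 + 256 + 625 = 963
963 = (4,2,4,3)_6 → 4⁴ + 2⁴ + 4⁴ + 3⁴ = 256 + 16 + 256 + 81 = 609
609 = (2,4,5,3)_6 → 2⁴ + 4⁴ + 5⁴ + 3⁴ = 16 + 256 + 625 + 81 = 978
978 = (4,3,1,0)_6 → 4⁴ + 3⁴ + 1⁴ + 0⁴ = 256 + 81 + 1 + 0 = 338
338 = (1,3,2,2)_6 → 1⁴ + 3⁴ + 2⁴ + 2⁴ = 1 + 81 + 16 + 16 = 114
114 = (3,1,0)_6 → 3⁴ + 1⁴ + 0⁴ = 81 + 1 + 0 = 82
82 = (2,1,4)_6 → 2⁴ + 1⁴ + 4⁴ = 16 + 1 + 256 = 273  — 273 already appeared earlier.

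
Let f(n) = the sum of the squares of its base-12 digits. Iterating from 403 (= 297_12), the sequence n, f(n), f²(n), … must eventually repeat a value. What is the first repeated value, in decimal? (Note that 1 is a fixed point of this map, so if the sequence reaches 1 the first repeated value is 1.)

125

403 = (2,9,7)_12 → 2² + 9² + 7² = 134
134 = (11,2)_12 → 11² + 2² = 125
125 = (10,5)_12 → 10² + 5² = 125  — 125 already appeared earlier.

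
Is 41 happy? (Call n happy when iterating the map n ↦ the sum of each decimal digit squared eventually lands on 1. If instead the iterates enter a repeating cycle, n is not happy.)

41 → 4² + 1² = 16 + 1 = 17
17 → 1² + 7² = 1 + 49 = 50
50 → 5² + 0² = 25 + 0 = 25
25 → 2² + 5² = 4 + 25 = 29
29 → 2² + 9² = 4 + 81 = 85
85 → 8² + 5² = 64 + 25 = 89
89 → 8² + 9² = 64 + 81 = 145
145 → 1² + 4² + 5² = 1 + 16 + 25 = 42
42 → 4² + 2² = 16 + 4 = 20
20 → 2² + 0² = 4 + 0 = 4
4 → 4² = 16
16 → 1² + 6² = 1 + 36 = 37
37 → 3² + 7² = 9 + 49 = 58
58 → 5² + 8² = 25 + 64 = 89  — 89 already seen; the sequence cycles without reaching 1.

not happy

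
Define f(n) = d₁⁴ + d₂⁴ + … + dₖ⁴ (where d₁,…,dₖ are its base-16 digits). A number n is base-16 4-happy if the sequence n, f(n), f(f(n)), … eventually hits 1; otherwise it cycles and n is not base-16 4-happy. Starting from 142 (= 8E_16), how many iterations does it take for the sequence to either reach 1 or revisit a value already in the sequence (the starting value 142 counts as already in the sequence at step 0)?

12

142 = (8,14)_16 → 8⁴ + 14⁴ = 4096 + 38416 = 42512
42512 = (10,6,1,0)_16 → 10⁴ + 6⁴ + 1⁴ + 0⁴ = 10000 + 1296 + 1 + 0 = 11297
11297 = (2,12,2,1)_16 → 2⁴ + 12⁴ + 2⁴ + 1⁴ = 16 + 20736 + 16 + 1 = 20769
20769 = (5,1,2,1)_16 → 5⁴ + 1⁴ + 2⁴ + 1⁴ = 625 + 1 + 16 + 1 = 643
643 = (2,8,3)_16 → 2⁴ + 8⁴ + 3⁴ = 16 + 4096 + 81 = 4193
4193 = (1,0,6,1)_16 → 1⁴ + 0⁴ + 6⁴ + 1⁴ = 1 + 0 + 1296 + 1 = 1298
1298 = (5,1,2)_16 → 5⁴ + 1⁴ + 2⁴ = 625 + 1 + 16 = 642
642 = (2,8,2)_16 → 2⁴ + 8⁴ + 2⁴ = 16 + 4096 + 16 = 4128
4128 = (1,0,2,0)_16 → 1⁴ + 0⁴ + 2⁴ + 0⁴ = 1 + 0 + 16 + 0 = 17
17 = (1,1)_16 → 1⁴ + 1⁴ = 1 + 1 = 2
2 = (2)_16 → 2⁴ = 16
16 = (1,0)_16 → 1⁴ + 0⁴ = 1 + 0 = 1  — reached 1.
That took 12 steps.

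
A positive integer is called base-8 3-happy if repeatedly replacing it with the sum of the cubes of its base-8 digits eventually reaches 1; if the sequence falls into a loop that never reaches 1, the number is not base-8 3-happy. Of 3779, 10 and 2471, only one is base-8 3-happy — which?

3779: 3779 → 397 → 342 → 349 → 277 → 197 → 152 → 35 → 91 → 55 → 559 → 469 → 476 → 434 → 440 → 559  — repeats 559 (not base-8 3-happy)
10: 10 → 9 → 2 → 8 → 1  — reaches 1 (base-8 3-happy)
2471: 2471 → 687 → 477 → 495 → 811 → 217 → 55 → 559 → 469 → 476 → 434 → 440 → 559  — repeats 559 (not base-8 3-happy)

10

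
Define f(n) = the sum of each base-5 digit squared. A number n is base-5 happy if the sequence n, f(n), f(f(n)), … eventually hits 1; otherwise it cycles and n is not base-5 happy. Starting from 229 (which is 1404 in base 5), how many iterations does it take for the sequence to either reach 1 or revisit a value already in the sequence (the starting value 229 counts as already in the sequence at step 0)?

4

229 = (1,4,0,4)_5 → 1² + 4² + 0² + 4² = 33
33 = (1,1,3)_5 → 1² + 1² + 3² = 11
11 = (2,1)_5 → 2² + 1² = 5
5 = (1,0)_5 → 1² + 0² = 1  — reached 1.
That took 4 steps.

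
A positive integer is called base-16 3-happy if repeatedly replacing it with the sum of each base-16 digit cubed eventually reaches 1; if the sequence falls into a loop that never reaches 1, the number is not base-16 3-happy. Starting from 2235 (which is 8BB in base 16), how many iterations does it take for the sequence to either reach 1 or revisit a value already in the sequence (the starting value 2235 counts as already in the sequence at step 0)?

15

2235 = (8,11,11)_16 → 8³ + 11³ + 11³ = 3174
3174 = (12,6,6)_16 → 12³ + 6³ + 6³ = 2160
2160 = (8,7,0)_16 → 8³ + 7³ + 0³ = 855
855 = (3,5,7)_16 → 3³ + 5³ + 7³ = 495
495 = (1,14,15)_16 → 1³ + 14³ + 15³ = 6120
6120 = (1,7,14,8)_16 → 1³ + 7³ + 14³ + 8³ = 3600
3600 = (14,1,0)_16 → 14³ + 1³ + 0³ = 2745
2745 = (10,11,9)_16 → 10³ + 11³ + 9³ = 3060
3060 = (11,15,4)_16 → 11³ + 15³ + 4³ = 4770
4770 = (1,2,10,2)_16 → 1³ + 2³ + 10³ + 2³ = 1017
1017 = (3,15,9)_16 → 3³ + 15³ + 9³ = 4131
4131 = (1,0,2,3)_16 → 1³ + 0³ + 2³ + 3³ = 36
36 = (2,4)_16 → 2³ + 4³ = 72
72 = (4,8)_16 → 4³ + 8³ = 576
576 = (2,4,0)_16 → 2³ + 4³ + 0³ = 72  — 72 repeats.
That took 15 steps.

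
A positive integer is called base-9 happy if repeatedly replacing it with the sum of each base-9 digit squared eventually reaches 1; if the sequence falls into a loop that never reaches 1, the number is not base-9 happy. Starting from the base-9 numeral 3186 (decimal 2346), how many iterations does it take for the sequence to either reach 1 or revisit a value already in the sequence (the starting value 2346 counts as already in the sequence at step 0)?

2346 = (3,1,8,6)_9 → 3² + 1² + 8² + 6² = 110
110 = (1,3,2)_9 → 1² + 3² + 2² = 14
14 = (1,5)_9 → 1² + 5² = 26
26 = (2,8)_9 → 2² + 8² = 68
68 = (7,5)_9 → 7² + 5² = 74
74 = (8,2)_9 → 8² + 2² = 68  — 68 repeats.
That took 6 steps.

6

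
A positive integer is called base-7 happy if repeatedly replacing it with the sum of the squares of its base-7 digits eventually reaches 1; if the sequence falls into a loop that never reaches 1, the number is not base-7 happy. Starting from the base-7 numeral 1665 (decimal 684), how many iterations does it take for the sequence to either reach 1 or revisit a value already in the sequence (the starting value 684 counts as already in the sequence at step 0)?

6

684 = (1,6,6,5)_7 → 98
98 = (2,0,0)_7 → 4
4 = (4)_7 → 16
16 = (2,2)_7 → 8
8 = (1,1)_7 → 2
2 = (2)_7 → 4  — 4 repeats.
That took 6 steps.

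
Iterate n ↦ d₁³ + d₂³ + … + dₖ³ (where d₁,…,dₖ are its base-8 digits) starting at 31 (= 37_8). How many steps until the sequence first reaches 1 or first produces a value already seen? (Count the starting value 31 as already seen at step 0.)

14

31 = (3,7)_8 → 370
370 = (5,6,2)_8 → 349
349 = (5,3,5)_8 → 277
277 = (4,2,5)_8 → 197
197 = (3,0,5)_8 → 152
152 = (2,3,0)_8 → 35
35 = (4,3)_8 → 91
91 = (1,3,3)_8 → 55
55 = (6,7)_8 → 559
559 = (1,0,5,7)_8 → 469
469 = (7,2,5)_8 → 476
476 = (7,3,4)_8 → 434
434 = (6,6,2)_8 → 440
440 = (6,7,0)_8 → 559  — 559 repeats.
That took 14 steps.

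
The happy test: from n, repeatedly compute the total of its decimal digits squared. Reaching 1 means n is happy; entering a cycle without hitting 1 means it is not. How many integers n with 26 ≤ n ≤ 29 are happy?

1

26: 26 → 40 → 16 → 37 → 58 → 89 → 145 → 42 → 20 → 4 → 16  — not happy
27: 27 → 53 → 34 → 25 → 29 → 85 → 89 → 145 → 42 → 20 → 4 → 16 → 37 → 58 → 89  — not happy
28: 28 → 68 → 100 → 1  — happy
29: 29 → 85 → 89 → 145 → 42 → 20 → 4 → 16 → 37 → 58 → 89  — not happy
happy: 28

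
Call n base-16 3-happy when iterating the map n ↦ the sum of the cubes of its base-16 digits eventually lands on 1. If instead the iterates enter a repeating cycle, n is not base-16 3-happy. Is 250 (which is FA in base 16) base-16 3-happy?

250 = (15,10)_16 → 15³ + 10³ = 3375 + 1000 = 4375
4375 = (1,1,1,7)_16 → 1³ + 1³ + 1³ + 7³ = 1 + 1 + 1 + 343 = 346
346 = (1,5,10)_16 → 1³ + 5³ + 10³ = 1 + 125 + 1000 = 1126
1126 = (4,6,6)_16 → 4³ + 6³ + 6³ = 64 + 216 + 216 = 496
496 = (1,15,0)_16 → 1³ + 15³ + 0³ = 1 + 3375 + 0 = 3376
3376 = (13,3,0)_16 → 13³ + 3³ + 0³ = 2197 + 27 + 0 = 2224
2224 = (8,11,0)_16 → 8³ + 11³ + 0³ = 512 + 1331 + 0 = 1843
1843 = (7,3,3)_16 → 7³ + 3³ + 3³ = 343 + 27 + 27 = 397
397 = (1,8,13)_16 → 1³ + 8³ + 13³ = 1 + 512 + 2197 = 2710
2710 = (10,9,6)_16 → 10³ + 9³ + 6³ = 1000 + 729 + 216 = 1945
1945 = (7,9,9)_16 → 7³ + 9³ + 9³ = 343 + 729 + 729 = 1801
1801 = (7,0,9)_16 → 7³ + 0³ + 9³ = 343 + 0 + 729 = 1072
1072 = (4,3,0)_16 → 4³ + 3³ + 0³ = 64 + 27 + 0 = 91
91 = (5,11)_16 → 5³ + 11³ = 125 + 1331 = 1456
1456 = (5,11,0)_16 → 5³ + 11³ + 0³ = 125 + 1331 + 0 = 1456  — 1456 already seen; the sequence cycles without reaching 1.

not base-16 3-happy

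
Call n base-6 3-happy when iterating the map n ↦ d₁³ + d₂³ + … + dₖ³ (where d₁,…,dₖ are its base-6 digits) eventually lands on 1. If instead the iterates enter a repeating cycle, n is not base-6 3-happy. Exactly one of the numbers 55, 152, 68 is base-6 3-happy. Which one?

55

55: 55 → 29 → 189 → 153 → 92 → 43 → 3 → 27 → 91 → 36 → 1  — reaches 1 (base-6 3-happy)
152: 152 → 73 → 9 → 28 → 128 → 62 → 73  — repeats 73 (not base-6 3-happy)
68: 68 → 134 → 99 → 99  — repeats 99 (not base-6 3-happy)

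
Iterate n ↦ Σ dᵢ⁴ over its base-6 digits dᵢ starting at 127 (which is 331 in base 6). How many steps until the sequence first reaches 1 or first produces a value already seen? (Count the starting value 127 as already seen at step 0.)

127 = (3,3,1)_6 → 3⁴ + 3⁴ + 1⁴ = 81 + 81 + 1 = 163
163 = (4,3,1)_6 → 4⁴ + 3⁴ + 1⁴ = 256 + 81 + 1 = 338
338 = (1,3,2,2)_6 → 1⁴ + 3⁴ + 2⁴ + 2⁴ = 1 + 81 + 16 + 16 = 114
114 = (3,1,0)_6 → 3⁴ + 1⁴ + 0⁴ = 81 + 1 + 0 = 82
82 = (2,1,4)_6 → 2⁴ + 1⁴ + 4⁴ = 16 + 1 + 256 = 273
273 = (1,1,3,3)_6 → 1⁴ + 1⁴ + 3⁴ + 3⁴ = 1 + 1 + 81 + 81 = 164
164 = (4,3,2)_6 → 4⁴ + 3⁴ + 2⁴ = 256 + 81 + 16 = 353
353 = (1,3,4,5)_6 → 1⁴ + 3⁴ + 4⁴ + 5⁴ = 1 + 81 + 256 + 625 = 963
963 = (4,2,4,3)_6 → 4⁴ + 2⁴ + 4⁴ + 3⁴ = 256 + 16 + 256 + 81 = 609
609 = (2,4,5,3)_6 → 2⁴ + 4⁴ + 5⁴ + 3⁴ = 16 + 256 + 625 + 81 = 978
978 = (4,3,1,0)_6 → 4⁴ + 3⁴ + 1⁴ + 0⁴ = 256 + 81 + 1 + 0 = 338  — 338 repeats.
That took 11 steps.

11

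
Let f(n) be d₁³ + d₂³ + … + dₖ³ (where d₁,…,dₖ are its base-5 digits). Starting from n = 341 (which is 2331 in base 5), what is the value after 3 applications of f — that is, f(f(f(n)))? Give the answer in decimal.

341 = (2,3,3,1)_5 → 2³ + 3³ + 3³ + 1³ = 8 + 27 + 27 + 1 = 63
63 = (2,2,3)_5 → 2³ + 2³ + 3³ = 8 + 8 + 27 = 43
43 = (1,3,3)_5 → 1³ + 3³ + 3³ = 1 + 27 + 27 = 55

55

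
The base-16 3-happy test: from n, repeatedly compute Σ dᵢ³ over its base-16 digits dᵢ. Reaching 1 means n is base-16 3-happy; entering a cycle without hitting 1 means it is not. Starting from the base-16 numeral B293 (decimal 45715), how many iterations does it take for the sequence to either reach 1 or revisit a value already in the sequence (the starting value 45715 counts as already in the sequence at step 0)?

45715 = (11,2,9,3)_16 → 11³ + 2³ + 9³ + 3³ = 1331 + 8 + 729 + 27 = 2095
2095 = (8,2,15)_16 → 8³ + 2³ + 15³ = 512 + 8 + 3375 = 3895
3895 = (15,3,7)_16 → 15³ + 3³ + 7³ = 3375 + 27 + 343 = 3745
3745 = (14,10,1)_16 → 14³ + 10³ + 1³ = 2744 + 1000 + 1 = 3745  — 3745 repeats.
That took 4 steps.

4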